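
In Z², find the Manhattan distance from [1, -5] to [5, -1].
8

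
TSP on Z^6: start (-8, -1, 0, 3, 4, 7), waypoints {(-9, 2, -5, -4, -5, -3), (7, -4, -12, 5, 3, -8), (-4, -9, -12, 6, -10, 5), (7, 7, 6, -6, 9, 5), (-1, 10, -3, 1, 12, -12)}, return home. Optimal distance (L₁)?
264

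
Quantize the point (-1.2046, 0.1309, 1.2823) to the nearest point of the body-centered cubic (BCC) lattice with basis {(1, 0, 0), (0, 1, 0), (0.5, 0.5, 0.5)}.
(-1, 0, 1)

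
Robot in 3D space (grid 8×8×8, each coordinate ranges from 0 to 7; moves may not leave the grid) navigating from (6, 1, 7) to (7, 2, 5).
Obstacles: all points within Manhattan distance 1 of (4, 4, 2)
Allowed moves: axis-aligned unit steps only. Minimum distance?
4
(one shortest path: (6, 1, 7) → (7, 1, 7) → (7, 2, 7) → (7, 2, 6) → (7, 2, 5))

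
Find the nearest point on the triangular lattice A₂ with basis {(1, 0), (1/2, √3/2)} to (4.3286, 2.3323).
(4.5, 2.598)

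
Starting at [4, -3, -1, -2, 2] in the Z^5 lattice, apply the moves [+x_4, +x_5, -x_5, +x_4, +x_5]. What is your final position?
(4, -3, -1, 0, 3)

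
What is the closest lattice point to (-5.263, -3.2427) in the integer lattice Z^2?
(-5, -3)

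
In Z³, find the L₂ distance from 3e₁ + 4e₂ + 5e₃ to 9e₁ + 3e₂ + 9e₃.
7.28011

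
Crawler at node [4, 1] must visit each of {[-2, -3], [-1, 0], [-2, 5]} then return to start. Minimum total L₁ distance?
28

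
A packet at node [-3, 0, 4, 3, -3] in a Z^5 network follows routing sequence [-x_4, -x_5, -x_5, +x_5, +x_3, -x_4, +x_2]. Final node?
(-3, 1, 5, 1, -4)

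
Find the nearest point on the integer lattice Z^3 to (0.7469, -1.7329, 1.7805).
(1, -2, 2)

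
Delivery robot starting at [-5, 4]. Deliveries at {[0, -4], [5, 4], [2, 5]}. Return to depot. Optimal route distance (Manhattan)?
38
(one optimal route: (-5, 4) → (0, -4) → (5, 4) → (2, 5) → (-5, 4))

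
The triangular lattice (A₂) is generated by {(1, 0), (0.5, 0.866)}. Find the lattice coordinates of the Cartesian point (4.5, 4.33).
2b₁ + 5b₂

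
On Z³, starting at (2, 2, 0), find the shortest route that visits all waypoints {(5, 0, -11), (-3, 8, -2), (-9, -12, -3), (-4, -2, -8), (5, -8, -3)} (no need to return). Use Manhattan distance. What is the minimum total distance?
78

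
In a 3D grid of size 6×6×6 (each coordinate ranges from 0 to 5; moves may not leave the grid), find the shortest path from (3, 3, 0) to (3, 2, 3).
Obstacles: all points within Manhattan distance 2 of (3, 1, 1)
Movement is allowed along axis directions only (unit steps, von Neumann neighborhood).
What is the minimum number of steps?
6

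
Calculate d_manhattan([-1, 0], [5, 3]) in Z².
9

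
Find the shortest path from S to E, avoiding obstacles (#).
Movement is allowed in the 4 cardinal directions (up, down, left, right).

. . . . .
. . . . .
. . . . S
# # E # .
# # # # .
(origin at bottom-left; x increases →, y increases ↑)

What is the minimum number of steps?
3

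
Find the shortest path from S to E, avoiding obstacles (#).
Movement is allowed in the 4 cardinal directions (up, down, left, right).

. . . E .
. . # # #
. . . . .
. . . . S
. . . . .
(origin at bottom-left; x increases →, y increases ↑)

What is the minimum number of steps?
8
(one shortest path: (4, 1) → (3, 1) → (2, 1) → (1, 1) → (1, 2) → (1, 3) → (1, 4) → (2, 4) → (3, 4))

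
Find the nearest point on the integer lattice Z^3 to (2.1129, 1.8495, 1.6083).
(2, 2, 2)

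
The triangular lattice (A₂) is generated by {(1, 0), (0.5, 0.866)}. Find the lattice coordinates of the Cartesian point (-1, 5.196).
-4b₁ + 6b₂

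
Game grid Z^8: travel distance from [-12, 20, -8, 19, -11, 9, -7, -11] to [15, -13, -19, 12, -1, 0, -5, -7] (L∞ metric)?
33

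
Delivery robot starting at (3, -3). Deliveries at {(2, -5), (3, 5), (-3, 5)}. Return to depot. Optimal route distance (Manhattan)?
32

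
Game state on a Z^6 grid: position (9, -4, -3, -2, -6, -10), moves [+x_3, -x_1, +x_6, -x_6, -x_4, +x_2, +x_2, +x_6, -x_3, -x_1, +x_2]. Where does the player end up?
(7, -1, -3, -3, -6, -9)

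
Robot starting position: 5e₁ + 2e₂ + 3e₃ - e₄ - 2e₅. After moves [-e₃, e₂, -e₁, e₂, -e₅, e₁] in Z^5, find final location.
(5, 4, 2, -1, -3)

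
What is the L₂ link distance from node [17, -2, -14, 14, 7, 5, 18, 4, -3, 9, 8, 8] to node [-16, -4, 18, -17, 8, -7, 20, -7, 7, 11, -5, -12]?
63.4114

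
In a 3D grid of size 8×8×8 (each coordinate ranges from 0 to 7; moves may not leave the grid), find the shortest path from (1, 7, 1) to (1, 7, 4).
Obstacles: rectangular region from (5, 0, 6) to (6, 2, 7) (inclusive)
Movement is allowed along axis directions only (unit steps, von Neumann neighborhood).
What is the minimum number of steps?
3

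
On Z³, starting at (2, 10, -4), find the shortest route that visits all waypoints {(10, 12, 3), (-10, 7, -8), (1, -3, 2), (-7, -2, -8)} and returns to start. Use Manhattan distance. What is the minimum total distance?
92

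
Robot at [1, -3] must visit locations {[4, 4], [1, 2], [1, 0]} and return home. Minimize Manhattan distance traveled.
20
(one optimal route: (1, -3) → (4, 4) → (1, 2) → (1, 0) → (1, -3))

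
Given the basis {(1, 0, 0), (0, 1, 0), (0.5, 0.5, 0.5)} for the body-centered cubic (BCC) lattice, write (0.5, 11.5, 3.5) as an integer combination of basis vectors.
-3b₁ + 8b₂ + 7b₃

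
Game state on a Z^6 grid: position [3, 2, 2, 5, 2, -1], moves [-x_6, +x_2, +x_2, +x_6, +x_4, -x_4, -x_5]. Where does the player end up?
(3, 4, 2, 5, 1, -1)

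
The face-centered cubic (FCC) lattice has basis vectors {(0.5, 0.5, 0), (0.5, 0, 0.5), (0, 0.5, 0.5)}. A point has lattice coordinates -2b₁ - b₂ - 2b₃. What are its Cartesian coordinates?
(-1.5, -2, -1.5)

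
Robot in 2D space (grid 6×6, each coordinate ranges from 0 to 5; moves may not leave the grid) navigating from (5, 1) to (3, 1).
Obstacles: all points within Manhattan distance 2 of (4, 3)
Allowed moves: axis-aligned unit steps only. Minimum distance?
4
(one shortest path: (5, 1) → (5, 0) → (4, 0) → (3, 0) → (3, 1))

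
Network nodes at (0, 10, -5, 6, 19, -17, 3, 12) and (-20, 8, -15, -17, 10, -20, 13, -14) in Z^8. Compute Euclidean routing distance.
43.5775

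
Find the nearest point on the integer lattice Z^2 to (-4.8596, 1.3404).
(-5, 1)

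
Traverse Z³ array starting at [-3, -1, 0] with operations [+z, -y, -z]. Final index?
(-3, -2, 0)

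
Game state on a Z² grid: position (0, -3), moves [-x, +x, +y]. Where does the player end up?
(0, -2)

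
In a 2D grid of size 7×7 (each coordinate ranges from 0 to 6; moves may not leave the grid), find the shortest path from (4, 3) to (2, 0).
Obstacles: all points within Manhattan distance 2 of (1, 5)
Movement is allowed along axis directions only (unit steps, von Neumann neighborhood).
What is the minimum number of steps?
5
(one shortest path: (4, 3) → (3, 3) → (2, 3) → (2, 2) → (2, 1) → (2, 0))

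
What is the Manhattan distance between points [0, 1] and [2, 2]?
3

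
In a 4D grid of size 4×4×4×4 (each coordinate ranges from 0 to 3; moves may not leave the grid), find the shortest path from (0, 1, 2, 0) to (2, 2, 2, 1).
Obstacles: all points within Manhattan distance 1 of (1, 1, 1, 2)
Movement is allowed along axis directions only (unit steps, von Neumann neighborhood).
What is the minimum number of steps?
4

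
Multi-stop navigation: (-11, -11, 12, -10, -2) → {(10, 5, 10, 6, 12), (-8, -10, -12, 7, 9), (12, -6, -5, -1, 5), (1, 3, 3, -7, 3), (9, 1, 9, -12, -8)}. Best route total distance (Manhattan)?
200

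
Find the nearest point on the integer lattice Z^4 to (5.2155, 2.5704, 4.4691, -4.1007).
(5, 3, 4, -4)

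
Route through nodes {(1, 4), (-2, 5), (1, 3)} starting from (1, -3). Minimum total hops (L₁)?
11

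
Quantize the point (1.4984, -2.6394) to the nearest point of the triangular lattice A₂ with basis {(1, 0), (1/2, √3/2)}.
(1.5, -2.598)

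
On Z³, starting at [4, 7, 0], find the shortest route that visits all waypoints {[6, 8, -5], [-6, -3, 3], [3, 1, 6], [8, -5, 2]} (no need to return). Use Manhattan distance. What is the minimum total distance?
61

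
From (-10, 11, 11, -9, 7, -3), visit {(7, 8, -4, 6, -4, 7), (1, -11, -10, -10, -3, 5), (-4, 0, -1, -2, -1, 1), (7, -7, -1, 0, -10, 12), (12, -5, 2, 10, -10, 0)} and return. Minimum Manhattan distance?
274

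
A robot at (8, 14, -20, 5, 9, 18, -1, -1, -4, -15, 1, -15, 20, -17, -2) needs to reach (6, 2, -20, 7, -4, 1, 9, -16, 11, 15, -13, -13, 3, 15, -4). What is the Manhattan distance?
183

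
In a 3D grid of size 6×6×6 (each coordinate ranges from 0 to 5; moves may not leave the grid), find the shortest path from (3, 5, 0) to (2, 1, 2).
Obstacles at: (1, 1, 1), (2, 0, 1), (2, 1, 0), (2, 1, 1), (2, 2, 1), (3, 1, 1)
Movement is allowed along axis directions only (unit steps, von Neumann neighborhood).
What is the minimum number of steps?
7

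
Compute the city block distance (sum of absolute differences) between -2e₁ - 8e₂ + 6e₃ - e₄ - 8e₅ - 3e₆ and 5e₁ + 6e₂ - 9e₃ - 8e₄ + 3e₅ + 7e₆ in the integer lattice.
64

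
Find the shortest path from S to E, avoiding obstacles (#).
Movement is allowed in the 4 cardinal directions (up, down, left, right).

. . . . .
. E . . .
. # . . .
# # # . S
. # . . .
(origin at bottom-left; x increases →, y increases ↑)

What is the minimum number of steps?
5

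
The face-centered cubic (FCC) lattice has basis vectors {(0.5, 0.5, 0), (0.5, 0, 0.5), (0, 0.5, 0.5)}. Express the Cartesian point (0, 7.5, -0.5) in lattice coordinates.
8b₁ - 8b₂ + 7b₃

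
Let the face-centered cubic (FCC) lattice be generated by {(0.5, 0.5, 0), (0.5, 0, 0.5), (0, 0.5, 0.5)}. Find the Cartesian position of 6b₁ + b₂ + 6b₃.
(3.5, 6, 3.5)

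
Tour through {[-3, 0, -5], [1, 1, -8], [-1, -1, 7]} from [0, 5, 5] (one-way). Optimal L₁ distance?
32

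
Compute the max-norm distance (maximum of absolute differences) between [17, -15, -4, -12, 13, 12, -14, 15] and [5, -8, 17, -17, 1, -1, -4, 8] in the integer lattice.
21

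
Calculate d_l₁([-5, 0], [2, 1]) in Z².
8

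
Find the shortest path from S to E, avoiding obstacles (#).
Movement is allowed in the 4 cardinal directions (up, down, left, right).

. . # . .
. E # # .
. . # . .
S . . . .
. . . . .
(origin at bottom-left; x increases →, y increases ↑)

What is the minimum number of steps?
3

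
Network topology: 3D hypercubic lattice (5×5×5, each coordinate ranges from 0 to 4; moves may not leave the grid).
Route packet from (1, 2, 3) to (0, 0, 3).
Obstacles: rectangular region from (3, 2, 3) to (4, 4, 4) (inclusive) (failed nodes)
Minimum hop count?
3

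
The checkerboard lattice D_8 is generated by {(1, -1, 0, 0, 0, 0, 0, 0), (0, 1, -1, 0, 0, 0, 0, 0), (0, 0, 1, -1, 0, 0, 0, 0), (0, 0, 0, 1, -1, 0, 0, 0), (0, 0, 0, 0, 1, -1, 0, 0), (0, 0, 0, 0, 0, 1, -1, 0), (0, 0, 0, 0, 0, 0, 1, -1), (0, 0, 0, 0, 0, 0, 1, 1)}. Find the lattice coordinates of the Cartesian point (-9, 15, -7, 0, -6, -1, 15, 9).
-9b₁ + 6b₂ - b₃ - b₄ - 7b₅ - 8b₆ - b₇ + 8b₈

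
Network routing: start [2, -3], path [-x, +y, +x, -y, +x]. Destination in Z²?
(3, -3)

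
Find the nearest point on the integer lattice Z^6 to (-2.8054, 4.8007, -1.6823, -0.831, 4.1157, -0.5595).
(-3, 5, -2, -1, 4, -1)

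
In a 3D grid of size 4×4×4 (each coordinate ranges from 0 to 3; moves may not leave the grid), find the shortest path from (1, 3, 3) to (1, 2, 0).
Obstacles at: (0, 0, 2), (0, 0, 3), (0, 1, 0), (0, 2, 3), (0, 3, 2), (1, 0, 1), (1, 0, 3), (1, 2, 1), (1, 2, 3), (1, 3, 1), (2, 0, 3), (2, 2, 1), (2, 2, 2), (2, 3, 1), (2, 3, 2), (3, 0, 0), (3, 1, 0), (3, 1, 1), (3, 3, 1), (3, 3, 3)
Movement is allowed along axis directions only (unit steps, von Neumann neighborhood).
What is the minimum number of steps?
6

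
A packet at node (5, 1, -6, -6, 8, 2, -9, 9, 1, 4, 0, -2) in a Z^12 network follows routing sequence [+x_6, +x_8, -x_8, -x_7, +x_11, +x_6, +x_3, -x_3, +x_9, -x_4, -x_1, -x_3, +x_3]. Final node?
(4, 1, -6, -7, 8, 4, -10, 9, 2, 4, 1, -2)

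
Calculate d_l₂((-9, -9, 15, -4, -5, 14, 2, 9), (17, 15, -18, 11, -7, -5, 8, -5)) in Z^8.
56.2406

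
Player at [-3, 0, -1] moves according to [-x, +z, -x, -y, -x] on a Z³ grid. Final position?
(-6, -1, 0)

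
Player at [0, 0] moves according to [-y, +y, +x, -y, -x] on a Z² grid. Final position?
(0, -1)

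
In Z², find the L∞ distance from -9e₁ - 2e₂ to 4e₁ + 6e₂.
13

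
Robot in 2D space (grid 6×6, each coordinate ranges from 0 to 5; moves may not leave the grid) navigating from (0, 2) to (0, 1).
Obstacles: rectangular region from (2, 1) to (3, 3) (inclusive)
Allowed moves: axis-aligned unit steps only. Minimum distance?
1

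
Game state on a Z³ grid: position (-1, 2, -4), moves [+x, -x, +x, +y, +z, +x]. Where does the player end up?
(1, 3, -3)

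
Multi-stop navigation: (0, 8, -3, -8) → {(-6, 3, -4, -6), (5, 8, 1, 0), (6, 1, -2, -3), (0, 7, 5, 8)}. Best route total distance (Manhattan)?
65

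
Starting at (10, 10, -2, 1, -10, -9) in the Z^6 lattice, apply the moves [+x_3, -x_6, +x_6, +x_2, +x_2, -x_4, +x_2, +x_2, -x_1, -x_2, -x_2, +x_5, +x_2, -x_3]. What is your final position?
(9, 13, -2, 0, -9, -9)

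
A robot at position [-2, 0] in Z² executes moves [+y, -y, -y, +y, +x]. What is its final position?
(-1, 0)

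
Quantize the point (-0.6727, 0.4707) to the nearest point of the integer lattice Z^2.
(-1, 0)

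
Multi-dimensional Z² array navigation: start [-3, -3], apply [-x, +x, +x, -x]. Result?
(-3, -3)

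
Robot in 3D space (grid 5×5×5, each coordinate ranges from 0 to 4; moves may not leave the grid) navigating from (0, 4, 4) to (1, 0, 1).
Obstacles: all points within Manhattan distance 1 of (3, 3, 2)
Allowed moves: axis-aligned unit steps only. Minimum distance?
8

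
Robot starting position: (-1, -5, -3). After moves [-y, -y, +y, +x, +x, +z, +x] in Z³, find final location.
(2, -6, -2)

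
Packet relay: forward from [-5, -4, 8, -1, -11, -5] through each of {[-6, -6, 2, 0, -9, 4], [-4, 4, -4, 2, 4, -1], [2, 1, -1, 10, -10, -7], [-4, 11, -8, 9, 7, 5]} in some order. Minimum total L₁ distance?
128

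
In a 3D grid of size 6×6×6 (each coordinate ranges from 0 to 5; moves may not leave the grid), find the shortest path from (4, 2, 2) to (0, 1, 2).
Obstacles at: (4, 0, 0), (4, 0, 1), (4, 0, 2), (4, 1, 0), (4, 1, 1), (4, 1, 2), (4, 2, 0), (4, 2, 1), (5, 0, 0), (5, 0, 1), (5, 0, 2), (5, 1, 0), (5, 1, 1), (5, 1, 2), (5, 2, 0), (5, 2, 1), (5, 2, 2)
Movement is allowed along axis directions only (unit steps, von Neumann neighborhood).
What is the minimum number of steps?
5
(one shortest path: (4, 2, 2) → (3, 2, 2) → (2, 2, 2) → (1, 2, 2) → (0, 2, 2) → (0, 1, 2))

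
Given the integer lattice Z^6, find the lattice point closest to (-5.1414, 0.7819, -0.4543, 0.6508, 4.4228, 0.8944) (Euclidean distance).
(-5, 1, 0, 1, 4, 1)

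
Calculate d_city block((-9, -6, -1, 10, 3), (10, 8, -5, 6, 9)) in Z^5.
47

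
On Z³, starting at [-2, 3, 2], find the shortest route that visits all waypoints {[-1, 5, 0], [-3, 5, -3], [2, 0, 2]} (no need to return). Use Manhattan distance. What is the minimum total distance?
22
(one optimal route: (-2, 3, 2) → (2, 0, 2) → (-1, 5, 0) → (-3, 5, -3))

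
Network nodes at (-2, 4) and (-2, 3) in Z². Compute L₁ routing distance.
1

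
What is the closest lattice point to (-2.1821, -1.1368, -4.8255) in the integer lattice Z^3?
(-2, -1, -5)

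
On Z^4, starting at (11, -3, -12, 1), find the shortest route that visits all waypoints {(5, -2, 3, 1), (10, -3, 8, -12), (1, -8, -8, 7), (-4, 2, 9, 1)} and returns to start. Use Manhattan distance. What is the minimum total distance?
138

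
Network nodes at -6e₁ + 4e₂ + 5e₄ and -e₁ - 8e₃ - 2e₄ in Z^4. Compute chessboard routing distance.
8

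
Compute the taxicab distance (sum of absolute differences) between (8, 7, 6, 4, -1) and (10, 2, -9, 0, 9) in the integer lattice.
36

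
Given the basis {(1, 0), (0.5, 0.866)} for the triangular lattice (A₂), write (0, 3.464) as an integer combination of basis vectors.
-2b₁ + 4b₂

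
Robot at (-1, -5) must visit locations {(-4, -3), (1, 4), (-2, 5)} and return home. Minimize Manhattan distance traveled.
30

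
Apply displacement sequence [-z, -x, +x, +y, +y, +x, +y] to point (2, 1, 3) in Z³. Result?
(3, 4, 2)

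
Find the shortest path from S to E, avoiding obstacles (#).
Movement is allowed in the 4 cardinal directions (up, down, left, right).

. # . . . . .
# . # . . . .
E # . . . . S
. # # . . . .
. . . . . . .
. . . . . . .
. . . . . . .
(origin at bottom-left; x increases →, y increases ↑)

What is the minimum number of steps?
10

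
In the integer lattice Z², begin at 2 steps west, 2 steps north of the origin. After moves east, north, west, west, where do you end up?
(-3, 3)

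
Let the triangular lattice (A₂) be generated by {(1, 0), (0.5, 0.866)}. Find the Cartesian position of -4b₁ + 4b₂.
(-2, 3.464)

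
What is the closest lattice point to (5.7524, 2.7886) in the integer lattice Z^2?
(6, 3)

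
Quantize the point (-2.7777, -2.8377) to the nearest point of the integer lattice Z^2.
(-3, -3)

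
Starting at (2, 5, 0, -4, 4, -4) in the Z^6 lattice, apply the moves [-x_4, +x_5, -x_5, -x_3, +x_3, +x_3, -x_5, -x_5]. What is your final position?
(2, 5, 1, -5, 2, -4)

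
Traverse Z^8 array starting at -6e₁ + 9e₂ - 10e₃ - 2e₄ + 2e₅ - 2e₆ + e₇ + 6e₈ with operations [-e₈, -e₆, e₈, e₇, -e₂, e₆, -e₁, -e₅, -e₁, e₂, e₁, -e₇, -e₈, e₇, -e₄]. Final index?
(-7, 9, -10, -3, 1, -2, 2, 5)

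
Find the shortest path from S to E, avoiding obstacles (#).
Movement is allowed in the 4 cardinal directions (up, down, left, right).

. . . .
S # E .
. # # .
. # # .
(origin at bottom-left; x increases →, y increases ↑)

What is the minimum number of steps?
4
(one shortest path: (0, 2) → (0, 3) → (1, 3) → (2, 3) → (2, 2))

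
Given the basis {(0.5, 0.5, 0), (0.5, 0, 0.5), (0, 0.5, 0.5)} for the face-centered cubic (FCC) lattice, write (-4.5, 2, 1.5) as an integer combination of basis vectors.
-4b₁ - 5b₂ + 8b₃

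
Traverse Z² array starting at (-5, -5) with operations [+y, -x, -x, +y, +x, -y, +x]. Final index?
(-5, -4)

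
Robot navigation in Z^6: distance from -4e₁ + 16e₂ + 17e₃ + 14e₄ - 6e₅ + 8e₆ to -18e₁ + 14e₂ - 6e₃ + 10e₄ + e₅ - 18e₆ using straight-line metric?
38.3406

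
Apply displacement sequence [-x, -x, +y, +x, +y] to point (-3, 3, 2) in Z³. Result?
(-4, 5, 2)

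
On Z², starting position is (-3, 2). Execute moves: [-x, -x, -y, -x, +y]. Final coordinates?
(-6, 2)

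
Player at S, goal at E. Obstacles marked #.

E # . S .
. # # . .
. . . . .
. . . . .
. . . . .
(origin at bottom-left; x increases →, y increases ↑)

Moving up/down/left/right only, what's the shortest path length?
7
(one shortest path: (3, 4) → (3, 3) → (3, 2) → (2, 2) → (1, 2) → (0, 2) → (0, 3) → (0, 4))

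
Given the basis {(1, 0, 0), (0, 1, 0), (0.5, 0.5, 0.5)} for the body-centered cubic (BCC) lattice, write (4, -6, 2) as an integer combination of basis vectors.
2b₁ - 8b₂ + 4b₃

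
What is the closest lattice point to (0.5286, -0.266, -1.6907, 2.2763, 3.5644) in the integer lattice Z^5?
(1, 0, -2, 2, 4)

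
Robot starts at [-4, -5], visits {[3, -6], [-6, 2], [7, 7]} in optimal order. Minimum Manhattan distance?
43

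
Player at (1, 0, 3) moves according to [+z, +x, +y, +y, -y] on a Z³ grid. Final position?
(2, 1, 4)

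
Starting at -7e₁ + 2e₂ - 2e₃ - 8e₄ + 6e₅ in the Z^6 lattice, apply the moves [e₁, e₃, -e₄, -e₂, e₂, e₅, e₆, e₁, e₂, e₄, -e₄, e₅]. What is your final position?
(-5, 3, -1, -9, 8, 1)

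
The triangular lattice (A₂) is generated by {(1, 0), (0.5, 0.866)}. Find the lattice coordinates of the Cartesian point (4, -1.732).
5b₁ - 2b₂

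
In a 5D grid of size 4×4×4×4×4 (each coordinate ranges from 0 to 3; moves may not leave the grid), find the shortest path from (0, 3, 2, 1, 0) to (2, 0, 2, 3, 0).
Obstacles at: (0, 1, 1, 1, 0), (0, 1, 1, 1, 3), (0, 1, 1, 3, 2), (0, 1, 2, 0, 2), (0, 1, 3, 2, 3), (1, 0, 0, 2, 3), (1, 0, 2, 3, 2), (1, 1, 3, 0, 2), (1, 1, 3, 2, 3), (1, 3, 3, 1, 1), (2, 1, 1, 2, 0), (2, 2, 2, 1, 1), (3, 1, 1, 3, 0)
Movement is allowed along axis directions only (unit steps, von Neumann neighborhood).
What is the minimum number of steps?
7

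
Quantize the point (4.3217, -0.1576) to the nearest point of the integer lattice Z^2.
(4, 0)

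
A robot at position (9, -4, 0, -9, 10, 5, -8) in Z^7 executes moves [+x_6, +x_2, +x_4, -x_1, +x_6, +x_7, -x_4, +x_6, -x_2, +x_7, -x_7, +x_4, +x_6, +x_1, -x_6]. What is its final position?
(9, -4, 0, -8, 10, 8, -7)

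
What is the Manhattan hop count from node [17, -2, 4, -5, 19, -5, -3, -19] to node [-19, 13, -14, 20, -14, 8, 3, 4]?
169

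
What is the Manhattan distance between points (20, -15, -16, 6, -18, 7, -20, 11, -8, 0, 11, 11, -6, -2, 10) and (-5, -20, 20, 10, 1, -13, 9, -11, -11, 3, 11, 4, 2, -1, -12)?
204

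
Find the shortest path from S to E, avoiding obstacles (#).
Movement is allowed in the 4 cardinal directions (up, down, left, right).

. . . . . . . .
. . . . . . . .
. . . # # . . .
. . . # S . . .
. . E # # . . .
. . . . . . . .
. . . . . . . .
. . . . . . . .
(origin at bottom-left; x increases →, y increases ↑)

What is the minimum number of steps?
7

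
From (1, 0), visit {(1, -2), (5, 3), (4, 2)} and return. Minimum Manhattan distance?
18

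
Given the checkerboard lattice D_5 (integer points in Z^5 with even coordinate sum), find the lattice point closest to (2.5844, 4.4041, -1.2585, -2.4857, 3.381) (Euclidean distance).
(3, 4, -1, -3, 3)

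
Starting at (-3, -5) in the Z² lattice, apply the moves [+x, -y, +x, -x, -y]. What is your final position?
(-2, -7)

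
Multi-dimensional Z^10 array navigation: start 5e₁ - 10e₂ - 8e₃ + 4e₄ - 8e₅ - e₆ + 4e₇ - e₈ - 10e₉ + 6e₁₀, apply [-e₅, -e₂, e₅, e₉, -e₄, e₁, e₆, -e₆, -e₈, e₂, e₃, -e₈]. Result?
(6, -10, -7, 3, -8, -1, 4, -3, -9, 6)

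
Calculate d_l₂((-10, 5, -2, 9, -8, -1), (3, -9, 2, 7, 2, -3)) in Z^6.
22.1133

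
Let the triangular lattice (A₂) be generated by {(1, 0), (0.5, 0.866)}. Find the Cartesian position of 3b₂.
(1.5, 2.598)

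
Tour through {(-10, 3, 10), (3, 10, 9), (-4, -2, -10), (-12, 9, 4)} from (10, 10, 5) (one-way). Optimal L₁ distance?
77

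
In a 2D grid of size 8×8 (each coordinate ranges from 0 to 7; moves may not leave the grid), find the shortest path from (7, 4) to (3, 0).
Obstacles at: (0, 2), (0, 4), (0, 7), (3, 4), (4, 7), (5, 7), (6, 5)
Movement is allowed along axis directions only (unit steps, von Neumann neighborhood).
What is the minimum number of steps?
8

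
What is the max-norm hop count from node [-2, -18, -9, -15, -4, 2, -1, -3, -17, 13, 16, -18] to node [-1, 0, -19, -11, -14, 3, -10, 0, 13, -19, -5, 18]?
36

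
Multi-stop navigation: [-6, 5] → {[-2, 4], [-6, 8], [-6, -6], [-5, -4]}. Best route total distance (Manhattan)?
25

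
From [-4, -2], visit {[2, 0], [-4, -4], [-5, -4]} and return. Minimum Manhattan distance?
22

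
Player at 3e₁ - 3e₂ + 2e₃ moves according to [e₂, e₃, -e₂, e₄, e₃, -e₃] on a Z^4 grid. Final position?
(3, -3, 3, 1)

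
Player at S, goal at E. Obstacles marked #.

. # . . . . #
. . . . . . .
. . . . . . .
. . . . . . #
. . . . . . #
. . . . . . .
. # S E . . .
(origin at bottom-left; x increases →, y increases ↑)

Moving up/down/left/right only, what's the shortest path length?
1
(one shortest path: (2, 0) → (3, 0))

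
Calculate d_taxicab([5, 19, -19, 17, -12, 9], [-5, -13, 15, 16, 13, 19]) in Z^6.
112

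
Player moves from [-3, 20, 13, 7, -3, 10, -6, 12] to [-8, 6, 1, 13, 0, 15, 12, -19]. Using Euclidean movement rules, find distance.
41.4729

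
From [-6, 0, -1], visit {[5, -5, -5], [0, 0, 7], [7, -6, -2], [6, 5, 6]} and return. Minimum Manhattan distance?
72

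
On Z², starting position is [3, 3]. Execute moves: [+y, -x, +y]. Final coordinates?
(2, 5)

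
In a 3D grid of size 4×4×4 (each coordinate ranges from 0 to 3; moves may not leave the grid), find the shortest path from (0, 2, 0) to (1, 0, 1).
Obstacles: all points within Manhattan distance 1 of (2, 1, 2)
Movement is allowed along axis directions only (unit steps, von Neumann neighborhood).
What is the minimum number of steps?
4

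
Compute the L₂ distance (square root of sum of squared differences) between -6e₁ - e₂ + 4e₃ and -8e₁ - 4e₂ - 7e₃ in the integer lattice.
11.5758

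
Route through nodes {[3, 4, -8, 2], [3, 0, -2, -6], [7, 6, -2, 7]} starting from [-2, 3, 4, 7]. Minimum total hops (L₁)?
53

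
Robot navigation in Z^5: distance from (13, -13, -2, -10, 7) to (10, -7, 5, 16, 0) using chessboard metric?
26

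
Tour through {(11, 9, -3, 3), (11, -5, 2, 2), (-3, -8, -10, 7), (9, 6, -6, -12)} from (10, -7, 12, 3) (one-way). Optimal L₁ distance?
106
(one optimal route: (10, -7, 12, 3) → (11, -5, 2, 2) → (11, 9, -3, 3) → (9, 6, -6, -12) → (-3, -8, -10, 7))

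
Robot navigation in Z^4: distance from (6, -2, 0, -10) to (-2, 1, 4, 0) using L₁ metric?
25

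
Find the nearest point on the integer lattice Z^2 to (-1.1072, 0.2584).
(-1, 0)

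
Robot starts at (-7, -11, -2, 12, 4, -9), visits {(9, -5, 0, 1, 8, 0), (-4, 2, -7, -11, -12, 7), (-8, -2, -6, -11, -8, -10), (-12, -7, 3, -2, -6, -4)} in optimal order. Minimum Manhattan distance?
160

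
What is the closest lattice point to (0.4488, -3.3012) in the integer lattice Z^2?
(0, -3)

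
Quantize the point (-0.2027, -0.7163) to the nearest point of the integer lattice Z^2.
(0, -1)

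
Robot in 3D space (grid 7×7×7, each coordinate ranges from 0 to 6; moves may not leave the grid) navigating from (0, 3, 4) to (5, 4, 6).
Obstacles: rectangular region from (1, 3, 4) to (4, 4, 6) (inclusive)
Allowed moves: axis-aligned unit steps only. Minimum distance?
10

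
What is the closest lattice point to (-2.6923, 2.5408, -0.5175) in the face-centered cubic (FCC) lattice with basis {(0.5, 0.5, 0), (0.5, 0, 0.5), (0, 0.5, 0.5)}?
(-3, 2.5, -0.5)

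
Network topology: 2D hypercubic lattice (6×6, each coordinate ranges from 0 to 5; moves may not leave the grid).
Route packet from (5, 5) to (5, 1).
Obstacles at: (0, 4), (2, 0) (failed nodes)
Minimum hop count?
4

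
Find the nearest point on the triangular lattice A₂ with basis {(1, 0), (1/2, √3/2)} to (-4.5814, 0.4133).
(-4.5, 0.866)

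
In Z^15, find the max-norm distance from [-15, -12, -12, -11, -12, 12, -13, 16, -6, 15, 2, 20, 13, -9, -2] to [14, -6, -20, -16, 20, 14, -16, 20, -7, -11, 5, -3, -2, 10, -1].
32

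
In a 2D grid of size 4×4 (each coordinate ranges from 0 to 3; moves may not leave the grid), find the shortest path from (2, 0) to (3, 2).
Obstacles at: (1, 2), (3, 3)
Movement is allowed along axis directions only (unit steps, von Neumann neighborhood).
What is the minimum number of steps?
3
(one shortest path: (2, 0) → (3, 0) → (3, 1) → (3, 2))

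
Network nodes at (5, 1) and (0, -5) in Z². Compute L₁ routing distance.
11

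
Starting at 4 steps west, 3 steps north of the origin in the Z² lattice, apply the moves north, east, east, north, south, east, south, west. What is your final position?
(-2, 3)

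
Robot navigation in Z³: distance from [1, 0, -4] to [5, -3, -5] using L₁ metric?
8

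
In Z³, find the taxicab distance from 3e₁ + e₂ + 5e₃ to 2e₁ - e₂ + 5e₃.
3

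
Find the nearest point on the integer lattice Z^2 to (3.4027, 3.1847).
(3, 3)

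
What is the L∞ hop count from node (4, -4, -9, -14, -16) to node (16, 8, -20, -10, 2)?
18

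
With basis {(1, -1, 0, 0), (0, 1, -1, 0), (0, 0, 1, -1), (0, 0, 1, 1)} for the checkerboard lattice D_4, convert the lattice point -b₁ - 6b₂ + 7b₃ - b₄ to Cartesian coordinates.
(-1, -5, 12, -8)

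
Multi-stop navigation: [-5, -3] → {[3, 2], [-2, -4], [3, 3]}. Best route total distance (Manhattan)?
16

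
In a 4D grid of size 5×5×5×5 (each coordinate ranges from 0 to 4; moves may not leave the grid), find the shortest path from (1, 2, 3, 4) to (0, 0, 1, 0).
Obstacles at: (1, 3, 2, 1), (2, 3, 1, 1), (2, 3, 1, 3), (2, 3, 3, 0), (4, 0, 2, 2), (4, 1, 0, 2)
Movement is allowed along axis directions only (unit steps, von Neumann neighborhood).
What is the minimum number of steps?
9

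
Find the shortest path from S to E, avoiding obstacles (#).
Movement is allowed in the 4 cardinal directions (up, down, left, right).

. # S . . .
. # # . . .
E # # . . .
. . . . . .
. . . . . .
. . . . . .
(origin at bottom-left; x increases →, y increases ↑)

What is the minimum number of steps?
8
(one shortest path: (2, 5) → (3, 5) → (3, 4) → (3, 3) → (3, 2) → (2, 2) → (1, 2) → (0, 2) → (0, 3))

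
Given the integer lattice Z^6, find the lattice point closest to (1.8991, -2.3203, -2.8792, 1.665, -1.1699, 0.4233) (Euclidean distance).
(2, -2, -3, 2, -1, 0)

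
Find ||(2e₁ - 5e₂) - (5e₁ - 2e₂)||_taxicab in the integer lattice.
6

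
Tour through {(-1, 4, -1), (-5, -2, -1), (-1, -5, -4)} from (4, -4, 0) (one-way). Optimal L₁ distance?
30
(one optimal route: (4, -4, 0) → (-1, -5, -4) → (-5, -2, -1) → (-1, 4, -1))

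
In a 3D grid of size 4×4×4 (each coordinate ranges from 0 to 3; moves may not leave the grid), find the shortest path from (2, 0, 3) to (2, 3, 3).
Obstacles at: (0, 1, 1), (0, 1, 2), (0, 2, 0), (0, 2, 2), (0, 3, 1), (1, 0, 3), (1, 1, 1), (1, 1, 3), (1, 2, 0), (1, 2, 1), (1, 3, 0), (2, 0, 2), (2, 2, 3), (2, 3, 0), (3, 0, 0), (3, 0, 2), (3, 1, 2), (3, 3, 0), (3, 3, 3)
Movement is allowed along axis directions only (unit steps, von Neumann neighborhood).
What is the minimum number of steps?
5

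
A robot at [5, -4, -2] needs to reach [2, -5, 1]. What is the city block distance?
7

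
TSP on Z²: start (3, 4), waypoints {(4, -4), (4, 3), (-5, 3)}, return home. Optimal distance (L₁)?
34
(one optimal route: (3, 4) → (4, -4) → (4, 3) → (-5, 3) → (3, 4))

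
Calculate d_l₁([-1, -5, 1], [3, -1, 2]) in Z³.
9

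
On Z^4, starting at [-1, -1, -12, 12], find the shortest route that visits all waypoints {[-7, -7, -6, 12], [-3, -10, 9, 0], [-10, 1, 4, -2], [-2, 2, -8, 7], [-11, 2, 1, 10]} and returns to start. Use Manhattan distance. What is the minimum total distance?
128
(one optimal route: (-1, -1, -12, 12) → (-7, -7, -6, 12) → (-3, -10, 9, 0) → (-10, 1, 4, -2) → (-11, 2, 1, 10) → (-2, 2, -8, 7) → (-1, -1, -12, 12))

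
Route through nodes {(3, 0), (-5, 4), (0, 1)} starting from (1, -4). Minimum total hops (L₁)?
18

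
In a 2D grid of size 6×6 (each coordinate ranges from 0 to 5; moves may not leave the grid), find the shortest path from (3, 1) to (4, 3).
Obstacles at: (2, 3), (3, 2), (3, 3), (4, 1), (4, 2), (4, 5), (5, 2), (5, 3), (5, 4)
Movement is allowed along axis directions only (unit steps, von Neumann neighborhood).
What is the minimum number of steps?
9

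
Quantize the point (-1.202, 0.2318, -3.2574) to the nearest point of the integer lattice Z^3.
(-1, 0, -3)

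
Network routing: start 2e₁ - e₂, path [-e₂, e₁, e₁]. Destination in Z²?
(4, -2)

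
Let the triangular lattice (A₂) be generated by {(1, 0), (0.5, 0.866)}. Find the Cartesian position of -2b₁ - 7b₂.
(-5.5, -6.062)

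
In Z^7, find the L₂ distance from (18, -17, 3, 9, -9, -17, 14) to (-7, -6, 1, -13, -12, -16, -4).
39.598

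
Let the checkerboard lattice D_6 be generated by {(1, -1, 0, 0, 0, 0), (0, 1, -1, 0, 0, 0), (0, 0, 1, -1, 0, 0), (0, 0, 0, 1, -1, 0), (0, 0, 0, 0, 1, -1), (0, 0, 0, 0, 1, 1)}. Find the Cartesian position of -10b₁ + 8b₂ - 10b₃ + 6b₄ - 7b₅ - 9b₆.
(-10, 18, -18, 16, -22, -2)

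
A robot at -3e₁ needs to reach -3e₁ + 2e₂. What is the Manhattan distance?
2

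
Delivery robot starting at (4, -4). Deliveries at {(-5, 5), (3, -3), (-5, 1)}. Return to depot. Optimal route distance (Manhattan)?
36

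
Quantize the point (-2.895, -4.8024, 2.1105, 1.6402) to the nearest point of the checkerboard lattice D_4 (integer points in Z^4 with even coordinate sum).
(-3, -5, 2, 2)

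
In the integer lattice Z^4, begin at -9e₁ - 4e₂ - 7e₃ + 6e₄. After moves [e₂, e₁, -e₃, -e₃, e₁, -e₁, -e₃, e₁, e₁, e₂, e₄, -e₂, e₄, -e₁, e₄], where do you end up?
(-7, -3, -10, 9)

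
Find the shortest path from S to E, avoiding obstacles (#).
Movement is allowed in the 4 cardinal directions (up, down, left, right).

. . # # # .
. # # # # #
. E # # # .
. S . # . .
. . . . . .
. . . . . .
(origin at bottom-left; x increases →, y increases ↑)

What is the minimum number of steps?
1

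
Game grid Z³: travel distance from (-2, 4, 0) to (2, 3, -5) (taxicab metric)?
10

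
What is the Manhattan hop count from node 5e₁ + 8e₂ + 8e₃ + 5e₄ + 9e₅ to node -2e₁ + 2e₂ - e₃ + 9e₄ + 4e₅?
31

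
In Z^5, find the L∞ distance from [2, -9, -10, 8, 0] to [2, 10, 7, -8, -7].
19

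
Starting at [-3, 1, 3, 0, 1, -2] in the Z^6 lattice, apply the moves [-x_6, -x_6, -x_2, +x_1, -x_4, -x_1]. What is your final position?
(-3, 0, 3, -1, 1, -4)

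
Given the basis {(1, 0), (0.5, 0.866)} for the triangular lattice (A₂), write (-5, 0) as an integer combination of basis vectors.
-5b₁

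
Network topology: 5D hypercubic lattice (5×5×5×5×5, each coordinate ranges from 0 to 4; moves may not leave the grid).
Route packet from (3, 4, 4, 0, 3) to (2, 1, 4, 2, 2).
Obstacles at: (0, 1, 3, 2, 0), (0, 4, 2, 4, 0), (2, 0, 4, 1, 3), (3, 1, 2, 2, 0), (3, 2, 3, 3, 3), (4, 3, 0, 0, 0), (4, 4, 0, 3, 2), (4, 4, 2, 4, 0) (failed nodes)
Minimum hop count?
7
(one shortest path: (3, 4, 4, 0, 3) → (2, 4, 4, 0, 3) → (2, 3, 4, 0, 3) → (2, 2, 4, 0, 3) → (2, 1, 4, 0, 3) → (2, 1, 4, 1, 3) → (2, 1, 4, 2, 3) → (2, 1, 4, 2, 2))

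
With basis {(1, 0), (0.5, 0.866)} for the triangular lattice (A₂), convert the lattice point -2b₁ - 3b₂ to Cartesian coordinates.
(-3.5, -2.598)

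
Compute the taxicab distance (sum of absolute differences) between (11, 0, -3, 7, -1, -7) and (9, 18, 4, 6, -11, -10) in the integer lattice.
41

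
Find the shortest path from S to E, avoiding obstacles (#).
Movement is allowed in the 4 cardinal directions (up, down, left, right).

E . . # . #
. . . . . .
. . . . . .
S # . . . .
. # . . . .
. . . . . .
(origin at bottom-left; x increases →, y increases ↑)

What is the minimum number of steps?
3
(one shortest path: (0, 2) → (0, 3) → (0, 4) → (0, 5))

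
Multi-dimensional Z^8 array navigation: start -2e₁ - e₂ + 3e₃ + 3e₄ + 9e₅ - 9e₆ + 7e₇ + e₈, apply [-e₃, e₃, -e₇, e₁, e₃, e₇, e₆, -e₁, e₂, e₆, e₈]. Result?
(-2, 0, 4, 3, 9, -7, 7, 2)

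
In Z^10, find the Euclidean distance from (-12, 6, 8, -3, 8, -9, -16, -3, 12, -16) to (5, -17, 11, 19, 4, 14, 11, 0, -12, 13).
63.3325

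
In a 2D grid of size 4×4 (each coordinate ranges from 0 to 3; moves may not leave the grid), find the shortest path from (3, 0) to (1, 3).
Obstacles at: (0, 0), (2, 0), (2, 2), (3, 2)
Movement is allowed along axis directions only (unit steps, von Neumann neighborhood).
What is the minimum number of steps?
5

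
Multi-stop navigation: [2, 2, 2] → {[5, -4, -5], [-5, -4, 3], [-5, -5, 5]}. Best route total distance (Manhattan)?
37
(one optimal route: (2, 2, 2) → (5, -4, -5) → (-5, -4, 3) → (-5, -5, 5))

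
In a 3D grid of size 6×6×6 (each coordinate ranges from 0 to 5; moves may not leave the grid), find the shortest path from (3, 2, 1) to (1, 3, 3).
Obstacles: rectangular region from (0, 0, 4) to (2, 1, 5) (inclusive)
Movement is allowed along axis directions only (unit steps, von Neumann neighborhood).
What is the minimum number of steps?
5
(one shortest path: (3, 2, 1) → (2, 2, 1) → (1, 2, 1) → (1, 3, 1) → (1, 3, 2) → (1, 3, 3))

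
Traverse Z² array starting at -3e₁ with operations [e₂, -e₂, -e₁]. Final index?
(-4, 0)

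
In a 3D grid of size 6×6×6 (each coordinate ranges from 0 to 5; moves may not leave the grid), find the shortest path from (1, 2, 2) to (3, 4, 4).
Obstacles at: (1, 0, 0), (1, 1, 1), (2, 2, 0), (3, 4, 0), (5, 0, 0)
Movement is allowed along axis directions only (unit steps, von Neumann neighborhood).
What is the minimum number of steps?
6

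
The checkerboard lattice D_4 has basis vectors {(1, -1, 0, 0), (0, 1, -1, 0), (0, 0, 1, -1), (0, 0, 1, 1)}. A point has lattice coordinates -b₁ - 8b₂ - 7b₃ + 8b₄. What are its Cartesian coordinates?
(-1, -7, 9, 15)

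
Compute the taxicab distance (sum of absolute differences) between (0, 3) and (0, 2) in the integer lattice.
1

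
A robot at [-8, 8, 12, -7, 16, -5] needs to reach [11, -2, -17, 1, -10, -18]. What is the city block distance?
105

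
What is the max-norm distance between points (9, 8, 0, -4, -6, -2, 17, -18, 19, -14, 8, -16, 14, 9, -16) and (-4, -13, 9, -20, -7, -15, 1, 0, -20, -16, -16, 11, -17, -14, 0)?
39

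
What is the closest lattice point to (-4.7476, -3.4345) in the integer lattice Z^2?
(-5, -3)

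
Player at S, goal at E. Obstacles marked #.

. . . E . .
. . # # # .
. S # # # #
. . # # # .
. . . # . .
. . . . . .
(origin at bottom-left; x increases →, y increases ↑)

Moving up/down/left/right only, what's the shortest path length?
4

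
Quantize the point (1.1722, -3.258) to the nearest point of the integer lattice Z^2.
(1, -3)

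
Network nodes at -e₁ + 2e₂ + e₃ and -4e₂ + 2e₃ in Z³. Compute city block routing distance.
8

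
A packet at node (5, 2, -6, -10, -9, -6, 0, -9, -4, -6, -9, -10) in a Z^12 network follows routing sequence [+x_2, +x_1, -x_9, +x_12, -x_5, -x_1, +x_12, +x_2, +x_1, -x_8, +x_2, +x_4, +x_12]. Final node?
(6, 5, -6, -9, -10, -6, 0, -10, -5, -6, -9, -7)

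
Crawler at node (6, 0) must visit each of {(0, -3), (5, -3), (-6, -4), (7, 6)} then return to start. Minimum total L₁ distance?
46
(one optimal route: (6, 0) → (0, -3) → (-6, -4) → (5, -3) → (7, 6) → (6, 0))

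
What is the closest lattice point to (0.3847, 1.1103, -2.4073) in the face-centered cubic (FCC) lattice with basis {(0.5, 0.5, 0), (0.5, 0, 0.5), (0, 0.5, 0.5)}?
(0.5, 1, -2.5)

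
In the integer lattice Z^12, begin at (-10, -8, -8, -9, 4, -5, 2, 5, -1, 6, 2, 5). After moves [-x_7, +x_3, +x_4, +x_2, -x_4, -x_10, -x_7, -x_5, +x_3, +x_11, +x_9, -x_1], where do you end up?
(-11, -7, -6, -9, 3, -5, 0, 5, 0, 5, 3, 5)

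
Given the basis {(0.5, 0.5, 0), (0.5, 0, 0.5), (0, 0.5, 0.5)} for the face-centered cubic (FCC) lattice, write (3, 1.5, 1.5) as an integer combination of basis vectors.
3b₁ + 3b₂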